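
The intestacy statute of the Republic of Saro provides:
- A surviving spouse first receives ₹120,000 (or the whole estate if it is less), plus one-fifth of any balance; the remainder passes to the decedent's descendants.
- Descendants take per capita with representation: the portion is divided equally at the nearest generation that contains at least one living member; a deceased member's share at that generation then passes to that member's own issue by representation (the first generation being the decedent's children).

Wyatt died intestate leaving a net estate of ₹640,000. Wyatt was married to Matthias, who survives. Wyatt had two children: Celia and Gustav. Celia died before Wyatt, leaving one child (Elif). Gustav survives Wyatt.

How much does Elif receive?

Elif receives ₹208,000.

Matthias first takes ₹120,000, leaving a balance of ₹520,000. Matthias then takes one-fifth of the balance (₹104,000), for a total of ₹224,000. The remaining ₹416,000 passes to the descendants.
The descendants' portion (₹416,000) is divided into 2 shares of ₹208,000: Gustav takes ₹208,000; Celia's ₹208,000 share passes to Celia's issue.
Celia's share (₹208,000) passes entirely to Elif.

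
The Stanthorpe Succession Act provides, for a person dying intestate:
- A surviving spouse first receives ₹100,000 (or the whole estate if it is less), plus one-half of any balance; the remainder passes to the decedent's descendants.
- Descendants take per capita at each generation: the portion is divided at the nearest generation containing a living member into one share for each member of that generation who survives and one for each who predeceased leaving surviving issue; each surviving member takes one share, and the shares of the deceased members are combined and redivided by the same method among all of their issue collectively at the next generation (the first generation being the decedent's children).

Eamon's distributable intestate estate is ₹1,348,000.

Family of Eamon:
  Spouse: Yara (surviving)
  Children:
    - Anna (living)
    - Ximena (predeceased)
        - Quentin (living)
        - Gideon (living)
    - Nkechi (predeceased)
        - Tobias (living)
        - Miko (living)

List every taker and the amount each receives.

Yara: ₹724,000; Anna: ₹208,000; Quentin: ₹104,000; Gideon: ₹104,000; Tobias: ₹104,000; Miko: ₹104,000

Yara first takes ₹100,000, leaving a balance of ₹1,248,000. Yara then takes one-half of the balance (₹624,000), for a total of ₹724,000. The remaining ₹624,000 passes to the descendants.
The descendants' portion (₹624,000) is divided at the children's generation into 3 shares of ₹208,000. Anna takes ₹208,000. The 2 shares of the deceased (Ximena and Nkechi) are combined into a pool of ₹416,000.
That pool (₹416,000) is divided at the grandchildren's generation equally among Quentin, Gideon, Tobias, and Miko: ₹104,000 each.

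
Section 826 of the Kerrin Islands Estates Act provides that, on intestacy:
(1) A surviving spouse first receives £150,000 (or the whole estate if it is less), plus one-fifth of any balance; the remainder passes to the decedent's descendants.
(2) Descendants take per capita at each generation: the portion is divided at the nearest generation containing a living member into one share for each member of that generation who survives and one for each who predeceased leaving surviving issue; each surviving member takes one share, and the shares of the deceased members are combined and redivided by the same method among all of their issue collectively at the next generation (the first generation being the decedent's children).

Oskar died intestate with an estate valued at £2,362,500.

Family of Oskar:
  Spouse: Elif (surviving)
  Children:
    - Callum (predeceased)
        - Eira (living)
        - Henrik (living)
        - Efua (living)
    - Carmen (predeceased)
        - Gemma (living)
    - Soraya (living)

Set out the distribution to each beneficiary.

Elif: £592,500; Eira: £295,000; Henrik: £295,000; Efua: £295,000; Gemma: £295,000; Soraya: £590,000

Elif first takes £150,000, leaving a balance of £2,212,500. Elif then takes one-fifth of the balance (£442,500), for a total of £592,500. The remaining £1,770,000 passes to the descendants.
The descendants' portion (£1,770,000) is divided at the children's generation into 3 shares of £590,000. Soraya takes £590,000. The 2 shares of the deceased (Callum and Carmen) are combined into a pool of £1,180,000.
That pool (£1,180,000) is divided at the grandchildren's generation equally among Eira, Henrik, Efua, and Gemma: £295,000 each.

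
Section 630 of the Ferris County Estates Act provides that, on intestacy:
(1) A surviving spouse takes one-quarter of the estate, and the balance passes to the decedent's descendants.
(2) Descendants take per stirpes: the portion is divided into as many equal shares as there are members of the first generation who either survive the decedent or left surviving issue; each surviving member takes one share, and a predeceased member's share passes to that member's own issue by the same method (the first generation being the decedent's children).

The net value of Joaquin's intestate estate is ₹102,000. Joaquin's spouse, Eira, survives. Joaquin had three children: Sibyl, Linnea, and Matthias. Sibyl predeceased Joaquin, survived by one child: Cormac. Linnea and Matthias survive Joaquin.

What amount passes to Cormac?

Eira takes one-quarter of ₹102,000 = ₹25,500. The remaining ₹76,500 passes to the descendants.
The descendants' portion (₹76,500) is divided into 3 shares of ₹25,500: Linnea and Matthias each take ₹25,500; Sibyl's ₹25,500 share passes to Sibyl's issue.
Sibyl's share (₹25,500) passes entirely to Cormac.

Cormac receives ₹25,500.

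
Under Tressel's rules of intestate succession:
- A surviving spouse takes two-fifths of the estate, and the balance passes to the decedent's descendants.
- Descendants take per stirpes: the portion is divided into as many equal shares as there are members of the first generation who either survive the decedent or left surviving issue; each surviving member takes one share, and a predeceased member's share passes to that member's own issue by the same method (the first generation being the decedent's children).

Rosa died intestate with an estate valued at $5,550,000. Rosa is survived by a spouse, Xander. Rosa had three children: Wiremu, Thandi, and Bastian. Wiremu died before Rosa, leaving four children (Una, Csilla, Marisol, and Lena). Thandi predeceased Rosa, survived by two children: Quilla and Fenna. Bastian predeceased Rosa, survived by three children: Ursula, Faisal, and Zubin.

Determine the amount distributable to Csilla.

Csilla receives $277,500.

Xander takes two-fifths of $5,550,000 = $2,220,000. The remaining $3,330,000 passes to the descendants.
The descendants' portion ($3,330,000) is divided into 3 shares of $1,110,000: Wiremu's $1,110,000 share passes to Wiremu's issue; Thandi's $1,110,000 share passes to Thandi's issue; Bastian's $1,110,000 share passes to Bastian's issue.
Wiremu's share ($1,110,000) is divided into 4 shares of $277,500: Una, Csilla, Marisol, and Lena each take $277,500.
Thandi's share ($1,110,000) is divided into 2 shares of $555,000: Quilla and Fenna each take $555,000.
Bastian's share ($1,110,000) is divided into 3 shares of $370,000: Ursula, Faisal, and Zubin each take $370,000.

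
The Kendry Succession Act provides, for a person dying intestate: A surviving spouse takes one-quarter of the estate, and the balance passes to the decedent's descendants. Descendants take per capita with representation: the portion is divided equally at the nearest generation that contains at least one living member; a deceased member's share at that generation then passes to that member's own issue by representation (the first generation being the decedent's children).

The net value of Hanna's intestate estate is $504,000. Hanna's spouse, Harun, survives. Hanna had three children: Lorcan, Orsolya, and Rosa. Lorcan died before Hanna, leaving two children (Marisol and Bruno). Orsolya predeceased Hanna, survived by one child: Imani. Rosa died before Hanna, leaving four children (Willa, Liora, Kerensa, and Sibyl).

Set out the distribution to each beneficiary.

Harun: $126,000; Marisol: $54,000; Bruno: $54,000; Imani: $54,000; Willa: $54,000; Liora: $54,000; Kerensa: $54,000; Sibyl: $54,000

Harun takes one-quarter of $504,000 = $126,000. The remaining $378,000 passes to the descendants.
No child survives, so the initial division is made at the grandchildren's generation.
The descendants' portion ($378,000) is divided into 7 shares of $54,000: Marisol, Bruno, Imani, Willa, Liora, Kerensa, and Sibyl each take $54,000.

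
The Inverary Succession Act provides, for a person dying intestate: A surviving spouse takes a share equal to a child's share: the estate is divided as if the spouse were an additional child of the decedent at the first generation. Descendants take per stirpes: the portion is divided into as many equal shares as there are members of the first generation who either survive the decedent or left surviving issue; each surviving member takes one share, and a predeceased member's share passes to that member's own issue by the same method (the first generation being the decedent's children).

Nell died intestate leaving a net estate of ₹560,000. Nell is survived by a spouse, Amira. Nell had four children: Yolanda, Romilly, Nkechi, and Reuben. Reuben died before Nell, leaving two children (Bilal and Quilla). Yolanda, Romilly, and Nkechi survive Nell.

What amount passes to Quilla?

The spouse counts as an additional share at the children's level, so there are 5 primary shares of ₹112,000. Amira takes one such share (₹112,000).
The children's combined portion (₹448,000) is divided into 4 shares of ₹112,000: Yolanda, Romilly, and Nkechi each take ₹112,000; Reuben's ₹112,000 share passes to Reuben's issue.
Reuben's share (₹112,000) is divided into 2 shares of ₹56,000: Bilal and Quilla each take ₹56,000.

Quilla receives ₹56,000.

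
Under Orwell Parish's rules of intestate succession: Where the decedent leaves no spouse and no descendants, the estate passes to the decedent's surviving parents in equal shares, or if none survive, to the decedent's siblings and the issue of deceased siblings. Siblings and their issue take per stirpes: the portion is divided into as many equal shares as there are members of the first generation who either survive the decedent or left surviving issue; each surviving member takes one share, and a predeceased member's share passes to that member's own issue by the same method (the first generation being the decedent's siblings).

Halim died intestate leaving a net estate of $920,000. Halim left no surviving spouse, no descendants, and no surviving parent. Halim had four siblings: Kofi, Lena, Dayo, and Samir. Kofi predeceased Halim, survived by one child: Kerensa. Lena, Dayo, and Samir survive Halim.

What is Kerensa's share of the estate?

The entire $920,000 passes to the siblings and their issue.
That amount ($920,000) is divided into 4 shares of $230,000: Lena, Dayo, and Samir each take $230,000; Kofi's $230,000 share passes to Kofi's issue.
Kofi's share ($230,000) passes entirely to Kerensa.

Kerensa receives $230,000.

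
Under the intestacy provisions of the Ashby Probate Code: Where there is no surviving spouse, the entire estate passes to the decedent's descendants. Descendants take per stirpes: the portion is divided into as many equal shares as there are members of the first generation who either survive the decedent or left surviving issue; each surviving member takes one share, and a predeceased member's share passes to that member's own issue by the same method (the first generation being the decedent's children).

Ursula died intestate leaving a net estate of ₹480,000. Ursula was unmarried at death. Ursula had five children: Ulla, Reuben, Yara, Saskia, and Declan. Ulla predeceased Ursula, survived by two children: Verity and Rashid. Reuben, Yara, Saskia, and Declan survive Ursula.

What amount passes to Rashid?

The entire ₹480,000 passes to the descendants.
That amount (₹480,000) is divided into 5 shares of ₹96,000: Reuben, Yara, Saskia, and Declan each take ₹96,000; Ulla's ₹96,000 share passes to Ulla's issue.
Ulla's share (₹96,000) is divided into 2 shares of ₹48,000: Verity and Rashid each take ₹48,000.

Rashid receives ₹48,000.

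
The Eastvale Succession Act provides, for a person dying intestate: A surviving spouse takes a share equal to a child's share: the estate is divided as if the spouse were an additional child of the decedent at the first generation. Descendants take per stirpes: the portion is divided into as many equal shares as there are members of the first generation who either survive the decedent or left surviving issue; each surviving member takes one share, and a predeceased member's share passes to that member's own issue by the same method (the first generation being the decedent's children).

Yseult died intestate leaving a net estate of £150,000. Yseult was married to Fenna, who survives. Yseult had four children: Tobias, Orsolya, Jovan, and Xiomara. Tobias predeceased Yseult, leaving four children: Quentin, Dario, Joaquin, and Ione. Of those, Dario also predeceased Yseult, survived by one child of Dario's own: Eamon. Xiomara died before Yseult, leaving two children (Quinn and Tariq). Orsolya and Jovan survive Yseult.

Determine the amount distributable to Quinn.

Quinn receives £15,000.

The spouse counts as an additional share at the children's level, so there are 5 primary shares of £30,000. Fenna takes one such share (£30,000).
The children's combined portion (£120,000) is divided into 4 shares of £30,000: Orsolya and Jovan each take £30,000; Tobias's £30,000 share passes to Tobias's issue; Xiomara's £30,000 share passes to Xiomara's issue.
Tobias's share (£30,000) is divided into 4 shares of £7,500: Quentin, Joaquin, and Ione each take £7,500; Dario's £7,500 share passes to Dario's issue.
Dario's share (£7,500) passes entirely to Eamon.
Xiomara's share (£30,000) is divided into 2 shares of £15,000: Quinn and Tariq each take £15,000.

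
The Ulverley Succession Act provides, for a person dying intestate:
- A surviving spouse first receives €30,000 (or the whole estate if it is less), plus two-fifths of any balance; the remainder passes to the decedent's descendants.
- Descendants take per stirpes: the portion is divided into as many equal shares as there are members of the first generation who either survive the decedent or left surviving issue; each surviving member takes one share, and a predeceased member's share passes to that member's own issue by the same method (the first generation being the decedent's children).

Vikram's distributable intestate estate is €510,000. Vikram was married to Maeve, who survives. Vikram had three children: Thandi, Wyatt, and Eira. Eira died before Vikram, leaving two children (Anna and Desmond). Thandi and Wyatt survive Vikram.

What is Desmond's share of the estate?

Maeve first takes €30,000, leaving a balance of €480,000. Maeve then takes two-fifths of the balance (€192,000), for a total of €222,000. The remaining €288,000 passes to the descendants.
The descendants' portion (€288,000) is divided into 3 shares of €96,000: Thandi and Wyatt each take €96,000; Eira's €96,000 share passes to Eira's issue.
Eira's share (€96,000) is divided into 2 shares of €48,000: Anna and Desmond each take €48,000.

Desmond receives €48,000.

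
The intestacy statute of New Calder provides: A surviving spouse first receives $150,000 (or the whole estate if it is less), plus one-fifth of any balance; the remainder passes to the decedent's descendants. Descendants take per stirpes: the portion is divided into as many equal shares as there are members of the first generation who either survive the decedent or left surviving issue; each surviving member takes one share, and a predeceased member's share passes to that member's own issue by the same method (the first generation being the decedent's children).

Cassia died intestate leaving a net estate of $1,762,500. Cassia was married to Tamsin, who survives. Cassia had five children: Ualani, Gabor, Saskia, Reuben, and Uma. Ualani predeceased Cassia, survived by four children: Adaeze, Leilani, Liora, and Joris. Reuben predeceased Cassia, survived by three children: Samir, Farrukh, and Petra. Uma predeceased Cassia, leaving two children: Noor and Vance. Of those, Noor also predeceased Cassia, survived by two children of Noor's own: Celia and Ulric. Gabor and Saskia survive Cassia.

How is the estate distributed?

Tamsin first takes $150,000, leaving a balance of $1,612,500. Tamsin then takes one-fifth of the balance ($322,500), for a total of $472,500. The remaining $1,290,000 passes to the descendants.
The descendants' portion ($1,290,000) is divided into 5 shares of $258,000: Gabor and Saskia each take $258,000; Ualani's $258,000 share passes to Ualani's issue; Reuben's $258,000 share passes to Reuben's issue; Uma's $258,000 share passes to Uma's issue.
Ualani's share ($258,000) is divided into 4 shares of $64,500: Adaeze, Leilani, Liora, and Joris each take $64,500.
Reuben's share ($258,000) is divided into 3 shares of $86,000: Samir, Farrukh, and Petra each take $86,000.
Uma's share ($258,000) is divided into 2 shares of $129,000: Vance takes $129,000; Noor's $129,000 share passes to Noor's issue.
Noor's share ($129,000) is divided into 2 shares of $64,500: Celia and Ulric each take $64,500.

Tamsin: $472,500; Adaeze: $64,500; Leilani: $64,500; Liora: $64,500; Joris: $64,500; Gabor: $258,000; Saskia: $258,000; Samir: $86,000; Farrukh: $86,000; Petra: $86,000; Celia: $64,500; Ulric: $64,500; Vance: $129,000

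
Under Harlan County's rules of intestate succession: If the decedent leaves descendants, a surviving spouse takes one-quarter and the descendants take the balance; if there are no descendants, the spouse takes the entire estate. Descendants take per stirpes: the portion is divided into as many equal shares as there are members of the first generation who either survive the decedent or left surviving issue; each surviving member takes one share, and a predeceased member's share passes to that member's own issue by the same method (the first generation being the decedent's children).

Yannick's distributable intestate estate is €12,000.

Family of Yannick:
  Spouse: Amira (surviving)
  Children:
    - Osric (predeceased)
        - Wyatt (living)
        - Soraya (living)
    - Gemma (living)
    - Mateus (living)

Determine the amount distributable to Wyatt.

Wyatt receives €1,500.

Amira takes one-quarter of €12,000 = €3,000. The remaining €9,000 passes to the descendants.
The descendants' portion (€9,000) is divided into 3 shares of €3,000: Gemma and Mateus each take €3,000; Osric's €3,000 share passes to Osric's issue.
Osric's share (€3,000) is divided into 2 shares of €1,500: Wyatt and Soraya each take €1,500.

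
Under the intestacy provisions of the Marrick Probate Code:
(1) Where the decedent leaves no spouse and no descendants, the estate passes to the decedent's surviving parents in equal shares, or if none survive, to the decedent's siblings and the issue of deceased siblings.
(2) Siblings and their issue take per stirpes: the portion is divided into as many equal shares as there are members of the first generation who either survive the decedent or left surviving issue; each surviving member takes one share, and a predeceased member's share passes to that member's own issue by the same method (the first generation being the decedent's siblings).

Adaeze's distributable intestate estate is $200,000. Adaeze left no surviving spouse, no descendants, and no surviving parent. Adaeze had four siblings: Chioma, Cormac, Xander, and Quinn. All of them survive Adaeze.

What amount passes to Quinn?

The entire $200,000 passes to the siblings and their issue.
That amount ($200,000) is divided into 4 shares of $50,000: Chioma, Cormac, Xander, and Quinn each take $50,000.

Quinn receives $50,000.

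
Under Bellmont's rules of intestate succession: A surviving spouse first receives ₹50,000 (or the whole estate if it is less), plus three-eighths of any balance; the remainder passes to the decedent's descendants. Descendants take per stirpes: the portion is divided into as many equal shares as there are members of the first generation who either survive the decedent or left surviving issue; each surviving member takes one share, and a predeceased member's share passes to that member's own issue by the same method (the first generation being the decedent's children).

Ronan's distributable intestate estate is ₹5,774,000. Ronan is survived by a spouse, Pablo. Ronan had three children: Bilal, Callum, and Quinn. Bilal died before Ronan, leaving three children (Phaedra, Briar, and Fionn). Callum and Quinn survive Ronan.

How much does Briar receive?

Briar receives ₹397,500.

Pablo first takes ₹50,000, leaving a balance of ₹5,724,000. Pablo then takes three-eighths of the balance (₹2,146,500), for a total of ₹2,196,500. The remaining ₹3,577,500 passes to the descendants.
The descendants' portion (₹3,577,500) is divided into 3 shares of ₹1,192,500: Callum and Quinn each take ₹1,192,500; Bilal's ₹1,192,500 share passes to Bilal's issue.
Bilal's share (₹1,192,500) is divided into 3 shares of ₹397,500: Phaedra, Briar, and Fionn each take ₹397,500.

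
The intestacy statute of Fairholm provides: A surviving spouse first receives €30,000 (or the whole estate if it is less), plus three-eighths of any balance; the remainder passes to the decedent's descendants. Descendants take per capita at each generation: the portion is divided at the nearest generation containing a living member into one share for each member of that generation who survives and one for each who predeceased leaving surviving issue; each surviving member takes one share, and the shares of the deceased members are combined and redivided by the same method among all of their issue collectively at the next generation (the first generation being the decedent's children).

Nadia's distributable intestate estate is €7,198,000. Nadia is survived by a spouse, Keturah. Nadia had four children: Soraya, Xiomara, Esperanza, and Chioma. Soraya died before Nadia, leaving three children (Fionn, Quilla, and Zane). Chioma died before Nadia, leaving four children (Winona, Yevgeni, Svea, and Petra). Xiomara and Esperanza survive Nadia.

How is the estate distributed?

Keturah first takes €30,000, leaving a balance of €7,168,000. Keturah then takes three-eighths of the balance (€2,688,000), for a total of €2,718,000. The remaining €4,480,000 passes to the descendants.
The descendants' portion (€4,480,000) is divided at the children's generation into 4 shares of €1,120,000. Xiomara and Esperanza each take €1,120,000. The 2 shares of the deceased (Soraya and Chioma) are combined into a pool of €2,240,000.
That pool (€2,240,000) is divided at the grandchildren's generation equally among Fionn, Quilla, Zane, Winona, Yevgeni, Svea, and Petra: €320,000 each.

Keturah: €2,718,000; Fionn: €320,000; Quilla: €320,000; Zane: €320,000; Xiomara: €1,120,000; Esperanza: €1,120,000; Winona: €320,000; Yevgeni: €320,000; Svea: €320,000; Petra: €320,000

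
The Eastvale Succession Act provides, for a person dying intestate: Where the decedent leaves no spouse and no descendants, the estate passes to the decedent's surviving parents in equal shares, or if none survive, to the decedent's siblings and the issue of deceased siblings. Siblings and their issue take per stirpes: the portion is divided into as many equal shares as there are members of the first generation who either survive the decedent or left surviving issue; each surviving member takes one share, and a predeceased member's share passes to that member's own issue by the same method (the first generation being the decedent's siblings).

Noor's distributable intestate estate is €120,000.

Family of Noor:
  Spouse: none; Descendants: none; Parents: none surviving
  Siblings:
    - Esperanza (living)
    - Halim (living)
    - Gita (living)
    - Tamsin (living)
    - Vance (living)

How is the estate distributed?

Esperanza: €24,000; Halim: €24,000; Gita: €24,000; Tamsin: €24,000; Vance: €24,000

The entire €120,000 passes to the siblings and their issue.
That amount (€120,000) is divided into 5 shares of €24,000: Esperanza, Halim, Gita, Tamsin, and Vance each take €24,000.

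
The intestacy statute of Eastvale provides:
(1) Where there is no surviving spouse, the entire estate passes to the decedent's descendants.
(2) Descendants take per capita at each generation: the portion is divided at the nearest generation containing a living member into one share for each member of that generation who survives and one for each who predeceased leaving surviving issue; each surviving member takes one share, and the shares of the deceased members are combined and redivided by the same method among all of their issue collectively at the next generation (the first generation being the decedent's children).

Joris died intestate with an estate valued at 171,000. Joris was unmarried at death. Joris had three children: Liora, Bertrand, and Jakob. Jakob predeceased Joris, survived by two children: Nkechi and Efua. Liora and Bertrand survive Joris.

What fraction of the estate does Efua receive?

The entire 171,000 passes to the descendants.
That amount (171,000) is divided at the children's generation into 3 shares of 57,000. Liora and Bertrand each take 57,000. The remaining share for the deceased Jakob (57,000) is carried to the next generation.
That pool (57,000) is divided at the grandchildren's generation equally among Nkechi and Efua: 28,500 each.

Efua receives 1/6 of the estate.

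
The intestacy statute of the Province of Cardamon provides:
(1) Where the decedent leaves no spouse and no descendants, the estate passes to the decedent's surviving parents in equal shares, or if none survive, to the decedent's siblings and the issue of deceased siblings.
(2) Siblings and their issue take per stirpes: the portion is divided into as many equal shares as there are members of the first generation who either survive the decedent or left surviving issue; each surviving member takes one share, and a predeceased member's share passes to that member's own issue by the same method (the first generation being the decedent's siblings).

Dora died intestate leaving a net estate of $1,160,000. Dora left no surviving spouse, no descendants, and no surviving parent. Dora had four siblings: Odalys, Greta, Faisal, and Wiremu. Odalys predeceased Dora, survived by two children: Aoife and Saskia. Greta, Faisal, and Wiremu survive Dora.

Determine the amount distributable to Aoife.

The entire $1,160,000 passes to the siblings and their issue.
That amount ($1,160,000) is divided into 4 shares of $290,000: Greta, Faisal, and Wiremu each take $290,000; Odalys's $290,000 share passes to Odalys's issue.
Odalys's share ($290,000) is divided into 2 shares of $145,000: Aoife and Saskia each take $145,000.

Aoife receives $145,000.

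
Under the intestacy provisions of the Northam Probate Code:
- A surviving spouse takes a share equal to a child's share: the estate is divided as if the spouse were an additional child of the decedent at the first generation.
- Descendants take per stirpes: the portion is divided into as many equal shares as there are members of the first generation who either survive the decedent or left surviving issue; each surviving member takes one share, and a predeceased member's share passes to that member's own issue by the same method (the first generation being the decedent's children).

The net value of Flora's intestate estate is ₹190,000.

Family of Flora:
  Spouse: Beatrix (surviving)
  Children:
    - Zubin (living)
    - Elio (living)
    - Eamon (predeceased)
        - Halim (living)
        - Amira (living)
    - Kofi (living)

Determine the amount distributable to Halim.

The spouse counts as an additional share at the children's level, so there are 5 primary shares of ₹38,000. Beatrix takes one such share (₹38,000).
The children's combined portion (₹152,000) is divided into 4 shares of ₹38,000: Zubin, Elio, and Kofi each take ₹38,000; Eamon's ₹38,000 share passes to Eamon's issue.
Eamon's share (₹38,000) is divided into 2 shares of ₹19,000: Halim and Amira each take ₹19,000.

Halim receives ₹19,000.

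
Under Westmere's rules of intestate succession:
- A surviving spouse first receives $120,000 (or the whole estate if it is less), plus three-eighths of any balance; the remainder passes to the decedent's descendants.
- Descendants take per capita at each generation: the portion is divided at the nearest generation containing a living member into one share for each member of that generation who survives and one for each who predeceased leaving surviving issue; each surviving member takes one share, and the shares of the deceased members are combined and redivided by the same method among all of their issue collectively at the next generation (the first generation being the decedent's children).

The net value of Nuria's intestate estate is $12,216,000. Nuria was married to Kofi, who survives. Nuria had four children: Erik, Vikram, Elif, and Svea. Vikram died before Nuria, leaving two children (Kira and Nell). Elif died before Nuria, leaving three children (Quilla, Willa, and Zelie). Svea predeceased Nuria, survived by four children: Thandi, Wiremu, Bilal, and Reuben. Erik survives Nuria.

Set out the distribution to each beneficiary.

Kofi: $4,656,000; Erik: $1,890,000; Kira: $630,000; Nell: $630,000; Quilla: $630,000; Willa: $630,000; Zelie: $630,000; Thandi: $630,000; Wiremu: $630,000; Bilal: $630,000; Reuben: $630,000

Kofi first takes $120,000, leaving a balance of $12,096,000. Kofi then takes three-eighths of the balance ($4,536,000), for a total of $4,656,000. The remaining $7,560,000 passes to the descendants.
The descendants' portion ($7,560,000) is divided at the children's generation into 4 shares of $1,890,000. Erik takes $1,890,000. The 3 shares of the deceased (Vikram, Elif, and Svea) are combined into a pool of $5,670,000.
That pool ($5,670,000) is divided at the grandchildren's generation equally among Kira, Nell, Quilla, Willa, Zelie, Thandi, Wiremu, Bilal, and Reuben: $630,000 each.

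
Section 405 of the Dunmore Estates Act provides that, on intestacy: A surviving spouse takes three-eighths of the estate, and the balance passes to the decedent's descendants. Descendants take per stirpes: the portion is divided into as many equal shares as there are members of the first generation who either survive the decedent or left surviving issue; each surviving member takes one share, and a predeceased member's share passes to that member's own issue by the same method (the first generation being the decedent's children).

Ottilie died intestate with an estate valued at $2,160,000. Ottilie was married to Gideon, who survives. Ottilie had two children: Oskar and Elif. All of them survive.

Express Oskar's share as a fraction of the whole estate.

Gideon takes three-eighths of $2,160,000 = $810,000. The remaining $1,350,000 passes to the descendants.
The descendants' portion ($1,350,000) is divided into 2 shares of $675,000: Oskar and Elif each take $675,000.

Oskar receives 5/16 of the estate.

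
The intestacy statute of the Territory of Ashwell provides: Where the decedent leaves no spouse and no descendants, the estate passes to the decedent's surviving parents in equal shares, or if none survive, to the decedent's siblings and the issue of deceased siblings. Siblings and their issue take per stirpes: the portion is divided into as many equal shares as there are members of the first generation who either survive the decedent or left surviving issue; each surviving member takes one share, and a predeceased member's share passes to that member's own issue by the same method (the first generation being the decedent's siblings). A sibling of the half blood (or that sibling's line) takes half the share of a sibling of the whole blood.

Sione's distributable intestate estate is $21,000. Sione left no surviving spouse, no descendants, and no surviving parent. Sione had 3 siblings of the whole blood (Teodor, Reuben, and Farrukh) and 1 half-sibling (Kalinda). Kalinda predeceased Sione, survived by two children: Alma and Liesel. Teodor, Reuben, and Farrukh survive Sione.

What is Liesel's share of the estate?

The entire $21,000 passes to the siblings and their issue.
Counting each half-blood sibling's line as half a unit, there are 7/2 units in $21,000, so one unit is $6,000. Whole-blood lines (Teodor, Reuben, and Farrukh) take $6,000 each; half-blood lines (Kalinda) take $3,000 each.
Kalinda's share ($3,000) is divided into 2 shares of $1,500: Alma and Liesel each take $1,500.

Liesel receives $1,500.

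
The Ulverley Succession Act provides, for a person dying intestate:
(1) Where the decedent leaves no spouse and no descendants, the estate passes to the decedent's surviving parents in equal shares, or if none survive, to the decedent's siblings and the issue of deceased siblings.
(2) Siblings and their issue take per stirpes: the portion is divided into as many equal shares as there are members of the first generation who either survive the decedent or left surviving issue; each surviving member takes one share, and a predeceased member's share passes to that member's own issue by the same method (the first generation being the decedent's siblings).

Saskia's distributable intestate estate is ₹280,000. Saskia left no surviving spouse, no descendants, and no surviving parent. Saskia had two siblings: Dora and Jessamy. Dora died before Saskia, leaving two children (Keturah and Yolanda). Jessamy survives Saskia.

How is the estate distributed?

The entire ₹280,000 passes to the siblings and their issue.
That amount (₹280,000) is divided into 2 shares of ₹140,000: Jessamy takes ₹140,000; Dora's ₹140,000 share passes to Dora's issue.
Dora's share (₹140,000) is divided into 2 shares of ₹70,000: Keturah and Yolanda each take ₹70,000.

Keturah: ₹70,000; Yolanda: ₹70,000; Jessamy: ₹140,000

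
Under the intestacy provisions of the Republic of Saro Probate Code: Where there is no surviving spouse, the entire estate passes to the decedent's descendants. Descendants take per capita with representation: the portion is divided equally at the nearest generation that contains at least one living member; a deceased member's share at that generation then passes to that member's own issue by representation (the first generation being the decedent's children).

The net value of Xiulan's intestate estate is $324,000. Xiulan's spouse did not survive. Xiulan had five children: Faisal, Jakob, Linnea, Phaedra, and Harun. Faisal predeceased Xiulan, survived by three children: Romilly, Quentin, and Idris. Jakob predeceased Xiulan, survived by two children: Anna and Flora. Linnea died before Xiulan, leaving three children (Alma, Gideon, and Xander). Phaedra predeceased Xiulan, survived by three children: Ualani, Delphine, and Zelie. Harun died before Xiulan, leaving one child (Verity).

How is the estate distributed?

The entire $324,000 passes to the descendants.
No child survives, so the initial division is made at the grandchildren's generation.
That amount ($324,000) is divided into 12 shares of $27,000: Romilly, Quentin, Idris, Anna, Flora, Alma, Gideon, Xander, Ualani, Delphine, Zelie, and Verity each take $27,000.

Romilly: $27,000; Quentin: $27,000; Idris: $27,000; Anna: $27,000; Flora: $27,000; Alma: $27,000; Gideon: $27,000; Xander: $27,000; Ualani: $27,000; Delphine: $27,000; Zelie: $27,000; Verity: $27,000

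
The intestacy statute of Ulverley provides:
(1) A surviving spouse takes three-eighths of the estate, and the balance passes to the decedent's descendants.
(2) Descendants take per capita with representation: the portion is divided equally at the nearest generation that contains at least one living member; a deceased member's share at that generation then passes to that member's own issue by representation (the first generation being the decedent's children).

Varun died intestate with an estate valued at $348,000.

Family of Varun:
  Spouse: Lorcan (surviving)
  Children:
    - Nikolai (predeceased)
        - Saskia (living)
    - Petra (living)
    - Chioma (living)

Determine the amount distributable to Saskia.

Saskia receives $72,500.

Lorcan takes three-eighths of $348,000 = $130,500. The remaining $217,500 passes to the descendants.
The descendants' portion ($217,500) is divided into 3 shares of $72,500: Petra and Chioma each take $72,500; Nikolai's $72,500 share passes to Nikolai's issue.
Nikolai's share ($72,500) passes entirely to Saskia.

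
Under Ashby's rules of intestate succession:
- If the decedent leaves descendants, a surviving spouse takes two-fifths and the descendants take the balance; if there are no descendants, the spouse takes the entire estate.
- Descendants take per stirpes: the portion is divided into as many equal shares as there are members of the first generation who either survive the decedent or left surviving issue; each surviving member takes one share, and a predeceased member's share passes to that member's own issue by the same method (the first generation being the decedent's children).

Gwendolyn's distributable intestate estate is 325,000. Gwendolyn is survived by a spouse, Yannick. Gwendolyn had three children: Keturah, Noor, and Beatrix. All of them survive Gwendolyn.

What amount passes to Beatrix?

Yannick takes two-fifths of 325,000 = 130,000. The remaining 195,000 passes to the descendants.
The descendants' portion (195,000) is divided into 3 shares of 65,000: Keturah, Noor, and Beatrix each take 65,000.

Beatrix receives 65,000.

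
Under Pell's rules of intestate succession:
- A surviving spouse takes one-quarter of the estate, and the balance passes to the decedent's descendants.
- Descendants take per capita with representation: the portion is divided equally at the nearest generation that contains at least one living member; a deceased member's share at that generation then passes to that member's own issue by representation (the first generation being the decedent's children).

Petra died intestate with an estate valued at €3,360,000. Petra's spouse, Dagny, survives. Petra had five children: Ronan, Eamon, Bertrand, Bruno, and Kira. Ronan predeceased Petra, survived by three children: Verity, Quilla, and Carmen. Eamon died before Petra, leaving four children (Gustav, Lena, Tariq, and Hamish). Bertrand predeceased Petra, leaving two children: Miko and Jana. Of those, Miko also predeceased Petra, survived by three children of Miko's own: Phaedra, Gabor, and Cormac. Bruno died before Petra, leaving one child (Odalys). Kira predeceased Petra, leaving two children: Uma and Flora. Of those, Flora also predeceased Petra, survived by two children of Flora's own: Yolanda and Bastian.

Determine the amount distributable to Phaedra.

Dagny takes one-quarter of €3,360,000 = €840,000. The remaining €2,520,000 passes to the descendants.
No child survives, so the initial division is made at the grandchildren's generation.
The descendants' portion (€2,520,000) is divided into 12 shares of €210,000: Verity, Quilla, Carmen, Gustav, Lena, Tariq, Hamish, Jana, Odalys, and Uma each take €210,000; Miko's €210,000 share passes to Miko's issue; Flora's €210,000 share passes to Flora's issue.
Miko's share (€210,000) is divided into 3 shares of €70,000: Phaedra, Gabor, and Cormac each take €70,000.
Flora's share (€210,000) is divided into 2 shares of €105,000: Yolanda and Bastian each take €105,000.

Phaedra receives €70,000.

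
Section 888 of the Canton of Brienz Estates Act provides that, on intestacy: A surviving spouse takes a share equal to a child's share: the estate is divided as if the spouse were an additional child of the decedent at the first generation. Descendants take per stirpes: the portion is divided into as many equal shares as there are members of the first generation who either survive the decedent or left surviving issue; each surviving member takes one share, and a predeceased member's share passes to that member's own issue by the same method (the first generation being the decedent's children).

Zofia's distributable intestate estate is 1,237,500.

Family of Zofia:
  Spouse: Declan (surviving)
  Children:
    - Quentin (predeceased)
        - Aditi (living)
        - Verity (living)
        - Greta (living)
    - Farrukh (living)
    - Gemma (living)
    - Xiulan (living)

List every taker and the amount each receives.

Declan: 247,500; Aditi: 82,500; Verity: 82,500; Greta: 82,500; Farrukh: 247,500; Gemma: 247,500; Xiulan: 247,500

The spouse counts as an additional share at the children's level, so there are 5 primary shares of 247,500. Declan takes one such share (247,500).
The children's combined portion (990,000) is divided into 4 shares of 247,500: Farrukh, Gemma, and Xiulan each take 247,500; Quentin's 247,500 share passes to Quentin's issue.
Quentin's share (247,500) is divided into 3 shares of 82,500: Aditi, Verity, and Greta each take 82,500.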